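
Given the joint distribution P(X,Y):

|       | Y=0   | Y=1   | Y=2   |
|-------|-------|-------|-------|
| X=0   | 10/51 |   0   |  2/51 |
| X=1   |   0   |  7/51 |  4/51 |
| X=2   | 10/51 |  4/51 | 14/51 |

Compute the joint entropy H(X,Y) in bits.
2.5863 bits

H(X,Y) = -Σ_{x,y} P(x,y) log₂ P(x,y). Per-cell terms -P(x,y)·log₂P(x,y):
  X=0: 0.46088, 0.00000, 0.18323
  X=1: 0.00000, 0.39324, 0.28803
  X=2: 0.46088, 0.28803, 0.51198
  (cells with P = 0 contribute 0)
Sum of the 9 terms: H(X,Y) = 2.5863 bits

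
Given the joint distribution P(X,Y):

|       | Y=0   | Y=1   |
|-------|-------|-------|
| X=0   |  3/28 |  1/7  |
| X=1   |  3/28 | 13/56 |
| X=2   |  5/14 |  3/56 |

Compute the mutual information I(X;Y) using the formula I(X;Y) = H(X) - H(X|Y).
0.2042 bits

I(X;Y) = H(X) - H(X|Y)

Marginal of X (row sums):
  P(X=0) = 3/28 + 1/7 = 1/4
  P(X=1) = 3/28 + 13/56 = 19/56
  P(X=2) = 5/14 + 3/56 = 23/56
H(X) = -[(1/4)·log₂(1/4) + (19/56)·log₂(19/56) + (23/56)·log₂(23/56)]
  = 0.50000 + 0.52909 + 0.52727 = 1.55636 bits

Marginal of Y (column sums):
  P(Y=0) = 3/28 + 3/28 + 5/14 = 4/7
  P(Y=1) = 1/7 + 13/56 + 3/56 = 3/7
H(X|Y) = Σ_y P(y)·H(X|Y=y):
  Y=0: P(Y=0) = 4/7, P(X|Y=0) = (3/16, 3/16, 5/8) → H(X|Y=0) = 1.32943
  Y=1: P(Y=1) = 3/7, P(X|Y=1) = (1/3, 13/24, 1/8) → H(X|Y=1) = 1.38244
H(X|Y) = (4/7)·1.32943 + (3/7)·1.38244 = 1.35215 bits

I(X;Y) = H(X) - H(X|Y) = 1.55636 - 1.35215 = 0.2042 bits

Cross-check via I(X;Y) = H(X) + H(Y) - H(X,Y): computing H(Y) from the column sums and H(X,Y) from the 6 cells in the same way gives H(Y) = 0.98523 bits and H(X,Y) = 2.33738 bits, so
I(X;Y) = 1.55636 + 0.98523 - 2.33738 = 0.2042 bits ✓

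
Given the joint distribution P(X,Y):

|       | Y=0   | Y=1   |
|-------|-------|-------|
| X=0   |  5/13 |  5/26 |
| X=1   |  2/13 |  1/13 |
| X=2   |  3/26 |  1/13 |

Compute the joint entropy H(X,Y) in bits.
2.3318 bits

H(X,Y) = -Σ_{x,y} P(x,y) log₂ P(x,y). Per-cell terms -P(x,y)·log₂P(x,y):
  X=0: 0.5302, 0.4574
  X=1: 0.4155, 0.2846
  X=2: 0.3595, 0.2846
Sum of the 6 terms: H(X,Y) = 2.3318 bits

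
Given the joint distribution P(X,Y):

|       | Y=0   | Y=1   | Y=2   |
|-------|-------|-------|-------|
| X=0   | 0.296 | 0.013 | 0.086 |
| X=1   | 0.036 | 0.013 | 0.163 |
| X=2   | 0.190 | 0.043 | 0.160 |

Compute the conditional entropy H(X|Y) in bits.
1.3766 bits

H(X|Y) = H(X,Y) - H(Y)

H(X,Y) = -Σ_{x,y} P(x,y) log₂ P(x,y). Per-cell terms -P(x,y)·log₂P(x,y):
  X=0: 0.51987, 0.08145, 0.30440
  X=1: 0.17265, 0.08145, 0.42658
  X=2: 0.45523, 0.19520, 0.42302
Sum of the 9 terms: H(X,Y) = 2.65985 bits

Marginal of Y (column sums):
  P(Y=0) = 0.296 + 0.036 + 0.190 = 0.522
  P(Y=1) = 0.013 + 0.013 + 0.043 = 0.069
  P(Y=2) = 0.086 + 0.163 + 0.160 = 0.409
H(Y) = -[0.522·log₂(0.522) + 0.069·log₂(0.069) + 0.409·log₂(0.409)]
  = 0.48957 + 0.26615 + 0.52754 = 1.28326 bits

H(X|Y) = H(X,Y) - H(Y) = 2.65985 - 1.28326 = 1.3766 bits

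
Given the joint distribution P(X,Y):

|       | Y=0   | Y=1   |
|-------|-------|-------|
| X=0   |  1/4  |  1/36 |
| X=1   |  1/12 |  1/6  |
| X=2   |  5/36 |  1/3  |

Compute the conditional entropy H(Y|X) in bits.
0.7726 bits

H(Y|X) = H(X,Y) - H(X)

H(X,Y) = -Σ_{x,y} P(x,y) log₂ P(x,y). Per-cell terms -P(x,y)·log₂P(x,y):
  X=0: 0.50000, 0.14361
  X=1: 0.29875, 0.43083
  X=2: 0.39556, 0.52832
Sum of the 6 terms: H(X,Y) = 2.2971 bits

Marginal of X (row sums):
  P(X=0) = 1/4 + 1/36 = 5/18
  P(X=1) = 1/12 + 1/6 = 1/4
  P(X=2) = 5/36 + 1/3 = 17/36
H(X) = -[(5/18)·log₂(5/18) + (1/4)·log₂(1/4) + (17/36)·log₂(17/36)]
  = 0.51333 + 0.50000 + 0.51116 = 1.5245 bits

H(Y|X) = H(X,Y) - H(X) = 2.2971 - 1.5245 = 0.7726 bits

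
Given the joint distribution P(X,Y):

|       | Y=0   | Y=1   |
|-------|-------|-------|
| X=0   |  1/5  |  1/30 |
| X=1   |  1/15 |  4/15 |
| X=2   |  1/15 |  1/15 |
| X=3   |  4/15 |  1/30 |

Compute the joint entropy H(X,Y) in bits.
2.5899 bits

H(X,Y) = -Σ_{x,y} P(x,y) log₂ P(x,y). Per-cell terms -P(x,y)·log₂P(x,y):
  X=0: 0.46439, 0.16356
  X=1: 0.26046, 0.50850
  X=2: 0.26046, 0.26046
  X=3: 0.50850, 0.16356
Sum of the 8 terms: H(X,Y) = 2.5899 bits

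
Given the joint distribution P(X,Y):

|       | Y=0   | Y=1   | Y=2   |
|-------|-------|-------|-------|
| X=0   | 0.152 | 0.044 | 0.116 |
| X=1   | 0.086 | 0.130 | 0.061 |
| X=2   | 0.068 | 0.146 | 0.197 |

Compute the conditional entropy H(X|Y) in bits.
1.4563 bits

H(X|Y) = H(X,Y) - H(Y)

H(X,Y) = -Σ_{x,y} P(x,y) log₂ P(x,y). Per-cell terms -P(x,y)·log₂P(x,y):
  X=0: 0.41311, 0.19828, 0.36051
  X=1: 0.30440, 0.38264, 0.24614
  X=2: 0.26373, 0.40529, 0.46172
Sum of the 9 terms: H(X,Y) = 3.0358 bits

Marginal of Y (column sums):
  P(Y=0) = 0.152 + 0.086 + 0.068 = 0.306
  P(Y=1) = 0.044 + 0.130 + 0.146 = 0.320
  P(Y=2) = 0.116 + 0.061 + 0.197 = 0.374
H(Y) = -[0.306·log₂(0.306) + 0.320·log₂(0.320) + 0.374·log₂(0.374)]
  = 0.52277 + 0.52603 + 0.53066 = 1.5795 bits

H(X|Y) = H(X,Y) - H(Y) = 3.0358 - 1.5795 = 1.4563 bits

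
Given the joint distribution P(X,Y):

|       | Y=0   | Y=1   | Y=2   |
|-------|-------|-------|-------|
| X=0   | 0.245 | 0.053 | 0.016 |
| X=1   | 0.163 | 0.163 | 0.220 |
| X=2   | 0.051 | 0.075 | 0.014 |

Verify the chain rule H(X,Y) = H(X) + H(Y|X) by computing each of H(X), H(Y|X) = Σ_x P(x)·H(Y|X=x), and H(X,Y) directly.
H(X) = 1.3985 bits, H(Y|X) = 1.3379 bits, H(X,Y) = 2.7364 bits

Marginal of X (row sums):
  P(X=0) = 0.245 + 0.053 + 0.016 = 0.314
  P(X=1) = 0.163 + 0.163 + 0.220 = 0.546
  P(X=2) = 0.051 + 0.075 + 0.014 = 0.140
H(X) = -[0.314·log₂(0.314) + 0.546·log₂(0.546) + 0.140·log₂(0.140)]
  = 0.52475 + 0.47667 + 0.39711 = 1.3985 bits

H(Y|X) = Σ_x P(x)·H(Y|X=x):
  X=0: P(X=0) = 0.314, P(Y|X=0) = (245/314, 53/314, 8/157) → H(Y|X=0) = 0.93138
  X=1: P(X=1) = 0.546, P(Y|X=1) = (163/546, 163/546, 110/273) → H(Y|X=1) = 1.56971
  X=2: P(X=2) = 0.140, P(Y|X=2) = (51/140, 15/28, 1/10) → H(Y|X=2) = 1.34530
H(Y|X) = 0.314·0.93138 + 0.546·1.56971 + 0.140·1.34530 = 1.3379 bits

H(X,Y) = -Σ_{x,y} P(x,y) log₂ P(x,y). Per-cell terms -P(x,y)·log₂P(x,y):
  X=0: 0.49714, 0.22461, 0.09545
  X=1: 0.42658, 0.42658, 0.48057
  X=2: 0.21896, 0.28027, 0.08622
Sum of the 9 terms: H(X,Y) = 2.7364 bits

Chain rule check:
  H(X) + H(Y|X) = 1.3985 + 1.3379 = 2.7364 bits
  H(X,Y) = 2.7364 bits
✓ Chain rule verified.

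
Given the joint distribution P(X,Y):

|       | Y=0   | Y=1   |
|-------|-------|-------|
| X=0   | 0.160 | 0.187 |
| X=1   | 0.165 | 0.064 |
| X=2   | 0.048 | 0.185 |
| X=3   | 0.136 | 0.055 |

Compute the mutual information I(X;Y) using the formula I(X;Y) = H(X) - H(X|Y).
0.1222 bits

I(X;Y) = H(X) - H(X|Y)

Marginal of X (row sums):
  P(X=0) = 0.160 + 0.187 = 0.347
  P(X=1) = 0.165 + 0.064 = 0.229
  P(X=2) = 0.048 + 0.185 = 0.233
  P(X=3) = 0.136 + 0.055 = 0.191
H(X) = -[0.347·log₂(0.347) + 0.229·log₂(0.229) + 0.233·log₂(0.233) + 0.191·log₂(0.191)]
  = 0.52987 + 0.48699 + 0.48967 + 0.45618 = 1.9627 bits

Marginal of Y (column sums):
  P(Y=0) = 0.160 + 0.165 + 0.048 + 0.136 = 0.509
  P(Y=1) = 0.187 + 0.064 + 0.185 + 0.055 = 0.491
H(X|Y) = Σ_y P(y)·H(X|Y=y):
  Y=0: P(Y=0) = 0.509, P(X|Y=0) = (160/509, 165/509, 48/509, 136/509) → H(X|Y=0) = 1.88165
  Y=1: P(Y=1) = 0.491, P(X|Y=1) = (187/491, 64/491, 185/491, 55/491) → H(X|Y=1) = 1.79793
H(X|Y) = 0.509·1.88165 + 0.491·1.79793 = 1.8405 bits

I(X;Y) = H(X) - H(X|Y) = 1.9627 - 1.8405 = 0.1222 bits

Cross-check via I(X;Y) = H(X) + H(Y) - H(X,Y): computing H(Y) from the column sums and H(X,Y) from the 8 cells in the same way gives H(Y) = 0.9998 bits and H(X,Y) = 2.8403 bits, so
I(X;Y) = 1.9627 + 0.9998 - 2.8403 = 0.1222 bits ✓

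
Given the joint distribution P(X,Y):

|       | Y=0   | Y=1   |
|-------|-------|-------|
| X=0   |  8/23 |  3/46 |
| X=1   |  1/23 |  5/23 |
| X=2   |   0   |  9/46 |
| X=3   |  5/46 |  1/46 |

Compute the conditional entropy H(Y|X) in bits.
0.5143 bits

H(Y|X) = H(X,Y) - H(X)

H(X,Y) = -Σ_{x,y} P(x,y) log₂ P(x,y). Per-cell terms -P(x,y)·log₂P(x,y):
  X=0: 0.5299, 0.2569
  X=1: 0.1967, 0.4786
  X=2: 0.0000, 0.4605
  X=3: 0.3480, 0.1201
  (cells with P = 0 contribute 0)
Sum of the 8 terms: H(X,Y) = 2.3907 bits

Marginal of X (row sums):
  P(X=0) = 8/23 + 3/46 = 19/46
  P(X=1) = 1/23 + 5/23 = 6/23
  P(X=2) = 0 + 9/46 = 9/46
  P(X=3) = 5/46 + 1/46 = 3/23
H(X) = -[(19/46)·log₂(19/46) + (6/23)·log₂(6/23) + (9/46)·log₂(9/46) + (3/23)·log₂(3/23)]
  = 0.5269 + 0.5057 + 0.4605 + 0.3833 = 1.8764 bits

H(Y|X) = H(X,Y) - H(X) = 2.3907 - 1.8764 = 0.5143 bits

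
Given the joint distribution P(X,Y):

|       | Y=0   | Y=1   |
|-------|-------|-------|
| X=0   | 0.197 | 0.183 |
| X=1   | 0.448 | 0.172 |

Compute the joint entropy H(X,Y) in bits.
1.8659 bits

H(X,Y) = -Σ_{x,y} P(x,y) log₂ P(x,y). Per-cell terms -P(x,y)·log₂P(x,y):
  X=0: 0.4617, 0.4484
  X=1: 0.5190, 0.4368
Sum of the 4 terms: H(X,Y) = 1.8659 bits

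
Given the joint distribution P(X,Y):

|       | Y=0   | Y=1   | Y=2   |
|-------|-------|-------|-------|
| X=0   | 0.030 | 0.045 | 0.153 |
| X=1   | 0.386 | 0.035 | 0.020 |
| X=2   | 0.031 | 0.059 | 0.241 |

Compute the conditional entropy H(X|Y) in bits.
1.0290 bits

H(X|Y) = H(X,Y) - H(Y)

H(X,Y) = -Σ_{x,y} P(x,y) log₂ P(x,y). Per-cell terms -P(x,y)·log₂P(x,y):
  X=0: 0.151767, 0.201327, 0.414385
  X=1: 0.530104, 0.169278, 0.112877
  X=2: 0.155359, 0.240905, 0.494748
Sum of the 9 terms: H(X,Y) = 2.470750 bits

Marginal of Y (column sums):
  P(Y=0) = 0.030 + 0.386 + 0.031 = 0.447
  P(Y=1) = 0.045 + 0.035 + 0.059 = 0.139
  P(Y=2) = 0.153 + 0.020 + 0.241 = 0.414
H(Y) = -[0.447·log₂(0.447) + 0.139·log₂(0.139) + 0.414·log₂(0.414)]
  = 0.519259 + 0.395711 + 0.526731 = 1.441701 bits

H(X|Y) = H(X,Y) - H(Y) = 2.470750 - 1.441701 = 1.0290 bits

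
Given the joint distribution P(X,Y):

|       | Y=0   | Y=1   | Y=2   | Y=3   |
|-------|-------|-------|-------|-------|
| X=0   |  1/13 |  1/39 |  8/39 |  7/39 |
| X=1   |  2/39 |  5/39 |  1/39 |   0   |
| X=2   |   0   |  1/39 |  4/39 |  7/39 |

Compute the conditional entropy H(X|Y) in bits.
1.1026 bits

H(X|Y) = H(X,Y) - H(Y)

H(X,Y) = -Σ_{x,y} P(x,y) log₂ P(x,y). Per-cell terms -P(x,y)·log₂P(x,y):
  X=0: 0.2846, 0.1355, 0.4688, 0.4448
  X=1: 0.2198, 0.3799, 0.1355, 0.0000
  X=2: 0.0000, 0.1355, 0.3370, 0.4448
  (cells with P = 0 contribute 0)
Sum of the 12 terms: H(X,Y) = 2.9862 bits

Marginal of Y (column sums):
  P(Y=0) = 1/13 + 2/39 + 0 = 5/39
  P(Y=1) = 1/39 + 5/39 + 1/39 = 7/39
  P(Y=2) = 8/39 + 1/39 + 4/39 = 1/3
  P(Y=3) = 7/39 + 0 + 7/39 = 14/39
H(Y) = -[(5/39)·log₂(5/39) + (7/39)·log₂(7/39) + (1/3)·log₂(1/3) + (14/39)·log₂(14/39)]
  = 0.3799 + 0.4448 + 0.5283 + 0.5306 = 1.8836 bits

H(X|Y) = H(X,Y) - H(Y) = 2.9862 - 1.8836 = 1.1026 bits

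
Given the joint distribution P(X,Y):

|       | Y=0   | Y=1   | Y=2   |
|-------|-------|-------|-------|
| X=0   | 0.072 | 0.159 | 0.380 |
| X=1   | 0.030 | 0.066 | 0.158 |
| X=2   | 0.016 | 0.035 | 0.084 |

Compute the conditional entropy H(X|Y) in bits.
1.3265 bits

H(X|Y) = H(X,Y) - H(Y)

H(X,Y) = -Σ_{x,y} P(x,y) log₂ P(x,y). Per-cell terms -P(x,y)·log₂P(x,y):
  X=0: 0.27330, 0.42181, 0.53045
  X=1: 0.15177, 0.25881, 0.42060
  X=2: 0.09545, 0.16928, 0.30017
Sum of the 9 terms: H(X,Y) = 2.62164 bits

Marginal of Y (column sums):
  P(Y=0) = 0.072 + 0.030 + 0.016 = 0.118
  P(Y=1) = 0.159 + 0.066 + 0.035 = 0.260
  P(Y=2) = 0.380 + 0.158 + 0.084 = 0.622
H(Y) = -[0.118·log₂(0.118) + 0.260·log₂(0.260) + 0.622·log₂(0.622)]
  = 0.36381 + 0.50529 + 0.42608 = 1.29518 bits

H(X|Y) = H(X,Y) - H(Y) = 2.62164 - 1.29518 = 1.3265 bits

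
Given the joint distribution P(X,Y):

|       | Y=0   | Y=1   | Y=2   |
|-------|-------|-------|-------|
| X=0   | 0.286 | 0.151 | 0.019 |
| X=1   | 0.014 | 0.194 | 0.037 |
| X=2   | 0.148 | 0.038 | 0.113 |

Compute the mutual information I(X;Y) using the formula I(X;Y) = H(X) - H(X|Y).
0.3165 bits

I(X;Y) = H(X) - H(X|Y)

Marginal of X (row sums):
  P(X=0) = 0.286 + 0.151 + 0.019 = 0.456
  P(X=1) = 0.014 + 0.194 + 0.037 = 0.245
  P(X=2) = 0.148 + 0.038 + 0.113 = 0.299
H(X) = -[0.456·log₂(0.456) + 0.245·log₂(0.245) + 0.299·log₂(0.299)]
  = 0.51660 + 0.49714 + 0.52079 = 1.53453 bits

Marginal of Y (column sums):
  P(Y=0) = 0.286 + 0.014 + 0.148 = 0.448
  P(Y=1) = 0.151 + 0.194 + 0.038 = 0.383
  P(Y=2) = 0.019 + 0.037 + 0.113 = 0.169
H(X|Y) = Σ_y P(y)·H(X|Y=y):
  Y=0: P(Y=0) = 0.448, P(X|Y=0) = (143/224, 1/32, 37/112) → H(X|Y=0) = 1.09748
  Y=1: P(Y=1) = 0.383, P(X|Y=1) = (151/383, 194/383, 38/383) → H(X|Y=1) = 1.35717
  Y=2: P(Y=2) = 0.169, P(X|Y=2) = (19/169, 37/169, 113/169) → H(X|Y=2) = 1.22253
H(X|Y) = 0.448·1.09748 + 0.383·1.35717 + 0.169·1.22253 = 1.21807 bits

I(X;Y) = H(X) - H(X|Y) = 1.53453 - 1.21807 = 0.3165 bits

Cross-check via I(X;Y) = H(X) + H(Y) - H(X,Y): computing H(Y) from the column sums and H(X,Y) from the 9 cells in the same way gives H(Y) = 1.48274 bits and H(X,Y) = 2.70081 bits, so
I(X;Y) = 1.53453 + 1.48274 - 2.70081 = 0.3165 bits ✓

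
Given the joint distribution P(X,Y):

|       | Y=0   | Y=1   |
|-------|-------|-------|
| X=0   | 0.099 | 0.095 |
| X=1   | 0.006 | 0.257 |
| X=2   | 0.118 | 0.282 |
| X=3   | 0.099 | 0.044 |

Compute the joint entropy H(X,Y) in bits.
2.6084 bits

H(X,Y) = -Σ_{x,y} P(x,y) log₂ P(x,y). Per-cell terms -P(x,y)·log₂P(x,y):
  X=0: 0.3303, 0.3226
  X=1: 0.0443, 0.5038
  X=2: 0.3638, 0.5150
  X=3: 0.3303, 0.1983
Sum of the 8 terms: H(X,Y) = 2.6084 bits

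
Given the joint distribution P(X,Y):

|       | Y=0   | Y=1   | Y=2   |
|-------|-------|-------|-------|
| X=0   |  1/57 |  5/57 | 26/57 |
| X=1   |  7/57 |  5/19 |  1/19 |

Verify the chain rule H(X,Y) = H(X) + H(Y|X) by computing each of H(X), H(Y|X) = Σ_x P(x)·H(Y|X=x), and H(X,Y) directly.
H(X) = 0.9891 bits, H(Y|X) = 1.0397 bits, H(X,Y) = 2.0288 bits

Marginal of X (row sums):
  P(X=0) = 1/57 + 5/57 + 26/57 = 32/57
  P(X=1) = 7/57 + 5/19 + 1/19 = 25/57
H(X) = -[(32/57)·log₂(32/57) + (25/57)·log₂(25/57)]
  = 0.467587 + 0.521506 = 0.9891 bits

H(Y|X) = Σ_x P(x)·H(Y|X=x):
  X=0: P(X=0) = 32/57, P(Y|X=0) = (1/32, 5/32, 13/16) → H(Y|X=0) = 0.818091
  X=1: P(X=1) = 25/57, P(Y|X=1) = (7/25, 3/5, 3/25) → H(Y|X=1) = 1.323467
H(Y|X) = (32/57)·0.818091 + (25/57)·1.323467 = 1.0397 bits

H(X,Y) = -Σ_{x,y} P(x,y) log₂ P(x,y). Per-cell terms -P(x,y)·log₂P(x,y):
  X=0: 0.102331, 0.307979, 0.516556
  X=1: 0.371557, 0.506842, 0.223575
Sum of the 6 terms: H(X,Y) = 2.0288 bits

Chain rule check:
  H(X) + H(Y|X) = 0.9891 + 1.0397 = 2.0288 bits
  H(X,Y) = 2.0288 bits
✓ Chain rule verified.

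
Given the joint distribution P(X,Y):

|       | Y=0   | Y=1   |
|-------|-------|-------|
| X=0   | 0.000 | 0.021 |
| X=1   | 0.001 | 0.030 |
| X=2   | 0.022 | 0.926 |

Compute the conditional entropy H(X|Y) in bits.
0.3447 bits

H(X|Y) = H(X,Y) - H(Y)

H(X,Y) = -Σ_{x,y} P(x,y) log₂ P(x,y). Per-cell terms -P(x,y)·log₂P(x,y):
  X=0: 0.0000000, 0.1170428
  X=1: 0.0099658, 0.1517668
  X=2: 0.1211398, 0.1027081
  (cells with P = 0 contribute 0)
Sum of the 6 terms: H(X,Y) = 0.5026233 bits

Marginal of Y (column sums):
  P(Y=0) = 0.000 + 0.001 + 0.022 = 0.023
  P(Y=1) = 0.021 + 0.030 + 0.926 = 0.977
H(Y) = -[0.023·log₂(0.023) + 0.977·log₂(0.977)]
  = 0.1251711 + 0.0327974 = 0.1579685 bits

H(X|Y) = H(X,Y) - H(Y) = 0.5026233 - 0.1579685 = 0.3447 bits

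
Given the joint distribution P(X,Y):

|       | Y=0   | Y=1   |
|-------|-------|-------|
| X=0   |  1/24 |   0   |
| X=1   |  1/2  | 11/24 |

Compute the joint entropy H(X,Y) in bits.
1.2069 bits

H(X,Y) = -Σ_{x,y} P(x,y) log₂ P(x,y). Per-cell terms -P(x,y)·log₂P(x,y):
  X=0: 0.1910, 0.0000
  X=1: 0.5000, 0.5159
  (cells with P = 0 contribute 0)
Sum of the 4 terms: H(X,Y) = 1.2069 bits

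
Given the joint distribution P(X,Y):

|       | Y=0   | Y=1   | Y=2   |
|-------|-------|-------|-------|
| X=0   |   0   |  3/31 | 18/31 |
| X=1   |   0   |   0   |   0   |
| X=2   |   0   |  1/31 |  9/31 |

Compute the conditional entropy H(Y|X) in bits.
0.5521 bits

H(Y|X) = H(X,Y) - H(X)

H(X,Y) = -Σ_{x,y} P(x,y) log₂ P(x,y). Per-cell terms -P(x,y)·log₂P(x,y):
  X=0: 0.000000, 0.326055, 0.455383
  X=1: 0.000000, 0.000000, 0.000000
  X=2: 0.000000, 0.159813, 0.518014
  (cells with P = 0 contribute 0)
Sum of the 9 terms: H(X,Y) = 1.459265 bits

Marginal of X (row sums):
  P(X=0) = 0 + 3/31 + 18/31 = 21/31
  P(X=1) = 0 + 0 + 0 = 0
  P(X=2) = 0 + 1/31 + 9/31 = 10/31
H(X) = -[(21/31)·log₂(21/31) + (10/31)·log₂(10/31)]   (outcomes with P = 0 contribute 0)
  = 0.380628 + 0.526538 = 0.907166 bits

H(Y|X) = H(X,Y) - H(X) = 1.459265 - 0.907166 = 0.5521 bits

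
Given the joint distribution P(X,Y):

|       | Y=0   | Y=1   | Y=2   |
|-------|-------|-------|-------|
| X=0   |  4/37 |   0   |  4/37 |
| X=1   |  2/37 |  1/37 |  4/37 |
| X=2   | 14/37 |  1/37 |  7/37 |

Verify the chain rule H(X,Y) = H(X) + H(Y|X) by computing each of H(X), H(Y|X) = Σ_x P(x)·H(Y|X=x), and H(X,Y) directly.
H(X) = 1.3781 bits, H(Y|X) = 1.1569 bits, H(X,Y) = 2.5350 bits

Marginal of X (row sums):
  P(X=0) = 4/37 + 0 + 4/37 = 8/37
  P(X=1) = 2/37 + 1/37 + 4/37 = 7/37
  P(X=2) = 14/37 + 1/37 + 7/37 = 22/37
H(X) = -[(8/37)·log₂(8/37) + (7/37)·log₂(7/37) + (22/37)·log₂(22/37)]
  = 0.47772 + 0.45445 + 0.44596 = 1.3781 bits

H(Y|X) = Σ_x P(x)·H(Y|X=x):
  X=0: P(X=0) = 8/37, P(Y|X=0) = (1/2, 0, 1/2) → H(Y|X=0) = 1.00000
  X=1: P(X=1) = 7/37, P(Y|X=1) = (2/7, 1/7, 4/7) → H(Y|X=1) = 1.37878
  X=2: P(X=2) = 22/37, P(Y|X=2) = (7/11, 1/22, 7/22) → H(Y|X=2) = 1.14332
H(Y|X) = (8/37)·1.00000 + (7/37)·1.37878 + (22/37)·1.14332 = 1.1569 bits

H(X,Y) = -Σ_{x,y} P(x,y) log₂ P(x,y). Per-cell terms -P(x,y)·log₂P(x,y):
  X=0: 0.34697, 0.00000, 0.34697
  X=1: 0.22754, 0.14080, 0.34697
  X=2: 0.53052, 0.14080, 0.45445
  (cells with P = 0 contribute 0)
Sum of the 9 terms: H(X,Y) = 2.5350 bits

Chain rule check:
  H(X) + H(Y|X) = 1.3781 + 1.1569 = 2.5350 bits
  H(X,Y) = 2.5350 bits
✓ Chain rule verified.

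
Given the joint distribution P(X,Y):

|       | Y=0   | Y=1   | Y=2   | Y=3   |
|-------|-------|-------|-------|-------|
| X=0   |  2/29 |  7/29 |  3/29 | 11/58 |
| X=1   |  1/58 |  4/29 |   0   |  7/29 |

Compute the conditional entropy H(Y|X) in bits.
1.5758 bits

H(Y|X) = H(X,Y) - H(X)

H(X,Y) = -Σ_{x,y} P(x,y) log₂ P(x,y). Per-cell terms -P(x,y)·log₂P(x,y):
  X=0: 0.26607, 0.49498, 0.33859, 0.45490
  X=1: 0.10100, 0.39420, 0.00000, 0.49498
  (cells with P = 0 contribute 0)
Sum of the 8 terms: H(X,Y) = 2.5447 bits

Marginal of X (row sums):
  P(X=0) = 2/29 + 7/29 + 3/29 + 11/58 = 35/58
  P(X=1) = 1/58 + 4/29 + 0 + 7/29 = 23/58
H(X) = -[(35/58)·log₂(35/58) + (23/58)·log₂(23/58)]
  = 0.43973 + 0.52917 = 0.9689 bits

H(Y|X) = H(X,Y) - H(X) = 2.5447 - 0.9689 = 1.5758 bits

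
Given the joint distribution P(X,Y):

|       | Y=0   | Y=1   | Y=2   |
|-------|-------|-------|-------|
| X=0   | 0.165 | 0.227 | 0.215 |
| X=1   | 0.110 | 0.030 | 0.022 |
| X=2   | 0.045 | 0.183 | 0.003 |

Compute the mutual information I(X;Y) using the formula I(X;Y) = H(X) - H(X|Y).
0.2029 bits

I(X;Y) = H(X) - H(X|Y)

Marginal of X (row sums):
  P(X=0) = 0.165 + 0.227 + 0.215 = 0.607
  P(X=1) = 0.110 + 0.030 + 0.022 = 0.162
  P(X=2) = 0.045 + 0.183 + 0.003 = 0.231
H(X) = -[0.607·log₂(0.607) + 0.162·log₂(0.162) + 0.231·log₂(0.231)]
  = 0.4372 + 0.4254 + 0.4883 = 1.3509 bits

Marginal of Y (column sums):
  P(Y=0) = 0.165 + 0.110 + 0.045 = 0.320
  P(Y=1) = 0.227 + 0.030 + 0.183 = 0.440
  P(Y=2) = 0.215 + 0.022 + 0.003 = 0.240
H(X|Y) = Σ_y P(y)·H(X|Y=y):
  Y=0: P(Y=0) = 0.320, P(X|Y=0) = (33/64, 11/32, 9/64) → H(X|Y=0) = 1.4203
  Y=1: P(Y=1) = 0.440, P(X|Y=1) = (227/440, 3/44, 183/440) → H(X|Y=1) = 1.2832
  Y=2: P(Y=2) = 0.240, P(X|Y=2) = (43/48, 11/120, 1/80) → H(X|Y=2) = 0.5372
H(X|Y) = 0.320·1.4203 + 0.440·1.2832 + 0.240·0.5372 = 1.1480 bits

I(X;Y) = H(X) - H(X|Y) = 1.3509 - 1.1480 = 0.2029 bits

Cross-check via I(X;Y) = H(X) + H(Y) - H(X,Y): computing H(Y) from the column sums and H(X,Y) from the 9 cells in the same way gives H(Y) = 1.5413 bits and H(X,Y) = 2.6893 bits, so
I(X;Y) = 1.3509 + 1.5413 - 2.6893 = 0.2029 bits ✓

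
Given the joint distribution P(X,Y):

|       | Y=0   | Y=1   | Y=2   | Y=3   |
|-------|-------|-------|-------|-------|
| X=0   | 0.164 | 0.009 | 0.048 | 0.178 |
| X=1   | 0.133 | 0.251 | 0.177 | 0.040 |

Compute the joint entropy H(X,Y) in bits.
2.6580 bits

H(X,Y) = -Σ_{x,y} P(x,y) log₂ P(x,y). Per-cell terms -P(x,y)·log₂P(x,y):
  X=0: 0.42775, 0.06116, 0.21028, 0.44323
  X=1: 0.38710, 0.50055, 0.44218, 0.18575
Sum of the 8 terms: H(X,Y) = 2.6580 bits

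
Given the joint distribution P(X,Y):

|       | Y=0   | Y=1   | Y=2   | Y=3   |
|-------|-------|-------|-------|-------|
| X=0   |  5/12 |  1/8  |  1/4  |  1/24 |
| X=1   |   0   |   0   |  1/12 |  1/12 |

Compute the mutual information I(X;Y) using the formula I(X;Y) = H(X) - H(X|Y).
0.2648 bits

I(X;Y) = H(X) - H(X|Y)

Marginal of X (row sums):
  P(X=0) = 5/12 + 1/8 + 1/4 + 1/24 = 5/6
  P(X=1) = 0 + 0 + 1/12 + 1/12 = 1/6
H(X) = -[(5/6)·log₂(5/6) + (1/6)·log₂(1/6)]
  = 0.2192 + 0.4308 = 0.6500 bits

Marginal of Y (column sums):
  P(Y=0) = 5/12 + 0 = 5/12
  P(Y=1) = 1/8 + 0 = 1/8
  P(Y=2) = 1/4 + 1/12 = 1/3
  P(Y=3) = 1/24 + 1/12 = 1/8
H(X|Y) = Σ_y P(y)·H(X|Y=y):
  Y=0: P(Y=0) = 5/12, P(X|Y=0) = (1, 0) → H(X|Y=0) = 0.0000
  Y=1: P(Y=1) = 1/8, P(X|Y=1) = (1, 0) → H(X|Y=1) = 0.0000
  Y=2: P(Y=2) = 1/3, P(X|Y=2) = (3/4, 1/4) → H(X|Y=2) = 0.8113
  Y=3: P(Y=3) = 1/8, P(X|Y=3) = (1/3, 2/3) → H(X|Y=3) = 0.9183
H(X|Y) = (5/12)·0.0000 + (1/8)·0.0000 + (1/3)·0.8113 + (1/8)·0.9183 = 0.3852 bits

I(X;Y) = H(X) - H(X|Y) = 0.6500 - 0.3852 = 0.2648 bits

Cross-check via I(X;Y) = H(X) + H(Y) - H(X,Y): computing H(Y) from the column sums and H(X,Y) from the 8 cells in the same way gives H(Y) = 1.8046 bits and H(X,Y) = 2.1898 bits, so
I(X;Y) = 0.6500 + 1.8046 - 2.1898 = 0.2648 bits ✓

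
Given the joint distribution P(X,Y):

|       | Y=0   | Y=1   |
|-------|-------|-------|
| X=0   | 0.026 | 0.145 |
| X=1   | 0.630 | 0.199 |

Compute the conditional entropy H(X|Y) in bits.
0.4957 bits

H(X|Y) = H(X,Y) - H(Y)

H(X,Y) = -Σ_{x,y} P(x,y) log₂ P(x,y). Per-cell terms -P(x,y)·log₂P(x,y):
  X=0: 0.1369, 0.4040
  X=1: 0.4199, 0.4635
Sum of the 4 terms: H(X,Y) = 1.4243 bits

Marginal of Y (column sums):
  P(Y=0) = 0.026 + 0.630 = 0.656
  P(Y=1) = 0.145 + 0.199 = 0.344
H(Y) = -[0.656·log₂(0.656) + 0.344·log₂(0.344)]
  = 0.3990 + 0.5296 = 0.9286 bits

H(X|Y) = H(X,Y) - H(Y) = 1.4243 - 0.9286 = 0.4957 bits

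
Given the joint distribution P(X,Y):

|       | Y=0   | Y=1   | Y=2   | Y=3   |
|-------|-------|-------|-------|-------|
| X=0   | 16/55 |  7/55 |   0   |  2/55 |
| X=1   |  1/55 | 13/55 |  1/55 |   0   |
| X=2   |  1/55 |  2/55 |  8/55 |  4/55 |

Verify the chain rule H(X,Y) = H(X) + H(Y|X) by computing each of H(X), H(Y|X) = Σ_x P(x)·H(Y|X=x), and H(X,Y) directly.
H(X) = 1.5395 bits, H(Y|X) = 1.1917 bits, H(X,Y) = 2.7312 bits

Marginal of X (row sums):
  P(X=0) = 16/55 + 7/55 + 0 + 2/55 = 5/11
  P(X=1) = 1/55 + 13/55 + 1/55 + 0 = 3/11
  P(X=2) = 1/55 + 2/55 + 8/55 + 4/55 = 3/11
H(X) = -[(5/11)·log₂(5/11) + (3/11)·log₂(3/11) + (3/11)·log₂(3/11)]
  = 0.51705 + 0.51122 + 0.51122 = 1.5395 bits

H(Y|X) = Σ_x P(x)·H(Y|X=x):
  X=0: P(X=0) = 5/11, P(Y|X=0) = (16/25, 7/25, 0, 2/25) → H(Y|X=0) = 1.21780
  X=1: P(X=1) = 3/11, P(Y|X=1) = (1/15, 13/15, 1/15, 0) → H(Y|X=1) = 0.69984
  X=2: P(X=2) = 3/11, P(Y|X=2) = (1/15, 2/15, 8/15, 4/15) → H(Y|X=2) = 1.64022
H(Y|X) = (5/11)·1.21780 + (3/11)·0.69984 + (3/11)·1.64022 = 1.1917 bits

H(X,Y) = -Σ_{x,y} P(x,y) log₂ P(x,y). Per-cell terms -P(x,y)·log₂P(x,y):
  X=0: 0.51821, 0.37851, 0.00000, 0.17387
  X=1: 0.10512, 0.49185, 0.10512, 0.00000
  X=2: 0.10512, 0.17387, 0.40456, 0.27501
  (cells with P = 0 contribute 0)
Sum of the 12 terms: H(X,Y) = 2.7312 bits

Chain rule check:
  H(X) + H(Y|X) = 1.5395 + 1.1917 = 2.7312 bits
  H(X,Y) = 2.7312 bits
✓ Chain rule verified.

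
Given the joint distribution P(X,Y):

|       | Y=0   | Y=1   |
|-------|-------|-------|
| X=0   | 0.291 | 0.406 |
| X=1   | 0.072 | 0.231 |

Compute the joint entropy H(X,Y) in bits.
1.8079 bits

H(X,Y) = -Σ_{x,y} P(x,y) log₂ P(x,y). Per-cell terms -P(x,y)·log₂P(x,y):
  X=0: 0.51824, 0.52798
  X=1: 0.27330, 0.48834
Sum of the 4 terms: H(X,Y) = 1.8079 bits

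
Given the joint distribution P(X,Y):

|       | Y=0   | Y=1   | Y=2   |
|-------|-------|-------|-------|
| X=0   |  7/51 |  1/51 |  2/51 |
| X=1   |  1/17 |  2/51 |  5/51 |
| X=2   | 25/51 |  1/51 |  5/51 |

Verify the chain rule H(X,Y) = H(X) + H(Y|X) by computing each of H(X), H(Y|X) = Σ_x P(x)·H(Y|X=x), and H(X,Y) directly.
H(X) = 1.3583 bits, H(Y|X) = 1.0254 bits, H(X,Y) = 2.3838 bits

Marginal of X (row sums):
  P(X=0) = 7/51 + 1/51 + 2/51 = 10/51
  P(X=1) = 1/17 + 2/51 + 5/51 = 10/51
  P(X=2) = 25/51 + 1/51 + 5/51 = 31/51
H(X) = -[(10/51)·log₂(10/51) + (10/51)·log₂(10/51) + (31/51)·log₂(31/51)]
  = 0.460882 + 0.460882 + 0.436571 = 1.3583 bits

H(Y|X) = Σ_x P(x)·H(Y|X=x):
  X=0: P(X=0) = 10/51, P(Y|X=0) = (7/10, 1/10, 1/5) → H(Y|X=0) = 1.156780
  X=1: P(X=1) = 10/51, P(Y|X=1) = (3/10, 1/5, 1/2) → H(Y|X=1) = 1.485475
  X=2: P(X=2) = 31/51, P(Y|X=2) = (25/31, 1/31, 5/31) → H(Y|X=2) = 0.834646
H(Y|X) = (10/51)·1.156780 + (10/51)·1.485475 + (31/51)·0.834646 = 1.0254 bits

H(X,Y) = -Σ_{x,y} P(x,y) log₂ P(x,y). Per-cell terms -P(x,y)·log₂P(x,y):
  X=0: 0.393245, 0.111224, 0.183232
  X=1: 0.240439, 0.183232, 0.328480
  X=2: 0.504201, 0.111224, 0.328480
Sum of the 9 terms: H(X,Y) = 2.3838 bits

Chain rule check:
  H(X) + H(Y|X) = 1.3583 + 1.0254 = 2.3837 bits
  H(X,Y) = 2.3838 bits
✓ Chain rule verified (Δ = 0.0001 is 4-dp rounding noise: each of the three values was rounded independently).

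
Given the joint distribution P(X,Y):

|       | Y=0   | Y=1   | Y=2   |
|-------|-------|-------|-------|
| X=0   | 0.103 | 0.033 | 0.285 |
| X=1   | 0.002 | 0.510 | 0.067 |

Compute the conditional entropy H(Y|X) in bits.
0.8090 bits

H(Y|X) = H(X,Y) - H(X)

H(X,Y) = -Σ_{x,y} P(x,y) log₂ P(x,y). Per-cell terms -P(x,y)·log₂P(x,y):
  X=0: 0.337766, 0.162406, 0.516125
  X=1: 0.017932, 0.495430, 0.261280
Sum of the 6 terms: H(X,Y) = 1.79094 bits

Marginal of X (row sums):
  P(X=0) = 0.103 + 0.033 + 0.285 = 0.421
  P(X=1) = 0.002 + 0.510 + 0.067 = 0.579
H(X) = -[0.421·log₂(0.421) + 0.579·log₂(0.579)]
  = 0.525453 + 0.456463 = 0.98192 bits

H(Y|X) = H(X,Y) - H(X) = 1.79094 - 0.98192 = 0.8090 bits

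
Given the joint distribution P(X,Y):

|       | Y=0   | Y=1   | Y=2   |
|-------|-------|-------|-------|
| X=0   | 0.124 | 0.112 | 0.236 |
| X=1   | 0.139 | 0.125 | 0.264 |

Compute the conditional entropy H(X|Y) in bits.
0.9977 bits

H(X|Y) = H(X,Y) - H(Y)

H(X,Y) = -Σ_{x,y} P(x,y) log₂ P(x,y). Per-cell terms -P(x,y)·log₂P(x,y):
  X=0: 0.3734369, 0.3537441, 0.4916213
  X=1: 0.3957112, 0.3750000, 0.5072470
Sum of the 6 terms: H(X,Y) = 2.4967605 bits

Marginal of Y (column sums):
  P(Y=0) = 0.124 + 0.139 = 0.263
  P(Y=1) = 0.112 + 0.125 = 0.237
  P(Y=2) = 0.236 + 0.264 = 0.500
H(Y) = -[0.263·log₂(0.263) + 0.237·log₂(0.237) + 0.500·log₂(0.500)]
  = 0.5067656 + 0.4922587 + 0.5000000 = 1.4990243 bits

H(X|Y) = H(X,Y) - H(Y) = 2.4967605 - 1.4990243 = 0.9977 bits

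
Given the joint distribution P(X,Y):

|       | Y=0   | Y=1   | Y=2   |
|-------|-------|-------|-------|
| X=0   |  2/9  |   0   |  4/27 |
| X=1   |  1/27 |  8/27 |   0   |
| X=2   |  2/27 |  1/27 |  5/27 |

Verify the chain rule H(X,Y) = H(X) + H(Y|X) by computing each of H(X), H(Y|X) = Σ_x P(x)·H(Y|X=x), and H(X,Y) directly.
H(X) = 1.5790 bits, H(Y|X) = 0.9122 bits, H(X,Y) = 2.4912 bits

Marginal of X (row sums):
  P(X=0) = 2/9 + 0 + 4/27 = 10/27
  P(X=1) = 1/27 + 8/27 + 0 = 1/3
  P(X=2) = 2/27 + 1/27 + 5/27 = 8/27
H(X) = -[(10/27)·log₂(10/27) + (1/3)·log₂(1/3) + (8/27)·log₂(8/27)]
  = 0.53073 + 0.52832 + 0.51997 = 1.5790 bits

H(Y|X) = Σ_x P(x)·H(Y|X=x):
  X=0: P(X=0) = 10/27, P(Y|X=0) = (3/5, 0, 2/5) → H(Y|X=0) = 0.97095
  X=1: P(X=1) = 1/3, P(Y|X=1) = (1/9, 8/9, 0) → H(Y|X=1) = 0.50326
  X=2: P(X=2) = 8/27, P(Y|X=2) = (1/4, 1/8, 5/8) → H(Y|X=2) = 1.29879
H(Y|X) = (10/27)·0.97095 + (1/3)·0.50326 + (8/27)·1.29879 = 0.9122 bits

H(X,Y) = -Σ_{x,y} P(x,y) log₂ P(x,y). Per-cell terms -P(x,y)·log₂P(x,y):
  X=0: 0.48221, 0.00000, 0.40813
  X=1: 0.17611, 0.51997, 0.00000
  X=2: 0.27814, 0.17611, 0.45055
  (cells with P = 0 contribute 0)
Sum of the 9 terms: H(X,Y) = 2.4912 bits

Chain rule check:
  H(X) + H(Y|X) = 1.5790 + 0.9122 = 2.4912 bits
  H(X,Y) = 2.4912 bits
✓ Chain rule verified.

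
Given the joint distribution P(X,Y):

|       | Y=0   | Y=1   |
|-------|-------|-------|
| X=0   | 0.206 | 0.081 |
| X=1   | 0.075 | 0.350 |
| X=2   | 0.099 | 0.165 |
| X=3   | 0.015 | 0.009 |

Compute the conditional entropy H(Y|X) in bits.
0.8070 bits

H(Y|X) = H(X,Y) - H(X)

H(X,Y) = -Σ_{x,y} P(x,y) log₂ P(x,y). Per-cell terms -P(x,y)·log₂P(x,y):
  X=0: 0.46953, 0.29370
  X=1: 0.28027, 0.53010
  X=2: 0.33031, 0.42891
  X=3: 0.09088, 0.06116
Sum of the 8 terms: H(X,Y) = 2.4849 bits

Marginal of X (row sums):
  P(X=0) = 0.206 + 0.081 = 0.287
  P(X=1) = 0.075 + 0.350 = 0.425
  P(X=2) = 0.099 + 0.165 = 0.264
  P(X=3) = 0.015 + 0.009 = 0.024
H(X) = -[0.287·log₂(0.287) + 0.425·log₂(0.425) + 0.264·log₂(0.264) + 0.024·log₂(0.024)]
  = 0.51685 + 0.52465 + 0.50725 + 0.12914 = 1.6779 bits

H(Y|X) = H(X,Y) - H(X) = 2.4849 - 1.6779 = 0.8070 bits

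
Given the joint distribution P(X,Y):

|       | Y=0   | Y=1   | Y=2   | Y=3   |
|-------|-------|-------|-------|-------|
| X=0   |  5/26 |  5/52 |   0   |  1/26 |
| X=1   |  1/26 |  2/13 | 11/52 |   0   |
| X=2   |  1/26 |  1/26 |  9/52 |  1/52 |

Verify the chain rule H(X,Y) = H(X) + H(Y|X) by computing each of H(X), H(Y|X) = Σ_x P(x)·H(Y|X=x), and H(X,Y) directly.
H(X) = 1.5653 bits, H(Y|X) = 1.3772 bits, H(X,Y) = 2.9425 bits

Marginal of X (row sums):
  P(X=0) = 5/26 + 5/52 + 0 + 1/26 = 17/52
  P(X=1) = 1/26 + 2/13 + 11/52 + 0 = 21/52
  P(X=2) = 1/26 + 1/26 + 9/52 + 1/52 = 7/26
H(X) = -[(17/52)·log₂(17/52) + (21/52)·log₂(21/52) + (7/26)·log₂(7/26)]
  = 0.52732 + 0.52828 + 0.50968 = 1.5653 bits

H(Y|X) = Σ_x P(x)·H(Y|X=x):
  X=0: P(X=0) = 17/52, P(Y|X=0) = (10/17, 5/17, 0, 2/17) → H(Y|X=0) = 1.33282
  X=1: P(X=1) = 21/52, P(Y|X=1) = (2/21, 8/21, 11/21, 0) → H(Y|X=1) = 1.34214
  X=2: P(X=2) = 7/26, P(Y|X=2) = (1/7, 1/7, 9/14, 1/14) → H(Y|X=2) = 1.48383
H(Y|X) = (17/52)·1.33282 + (21/52)·1.34214 + (7/26)·1.48383 = 1.3772 bits

H(X,Y) = -Σ_{x,y} P(x,y) log₂ P(x,y). Per-cell terms -P(x,y)·log₂P(x,y):
  X=0: 0.45741, 0.32486, 0.00000, 0.18079
  X=1: 0.18079, 0.41545, 0.47406, 0.00000
  X=2: 0.18079, 0.18079, 0.43797, 0.10962
  (cells with P = 0 contribute 0)
Sum of the 12 terms: H(X,Y) = 2.9425 bits

Chain rule check:
  H(X) + H(Y|X) = 1.5653 + 1.3772 = 2.9425 bits
  H(X,Y) = 2.9425 bits
✓ Chain rule verified.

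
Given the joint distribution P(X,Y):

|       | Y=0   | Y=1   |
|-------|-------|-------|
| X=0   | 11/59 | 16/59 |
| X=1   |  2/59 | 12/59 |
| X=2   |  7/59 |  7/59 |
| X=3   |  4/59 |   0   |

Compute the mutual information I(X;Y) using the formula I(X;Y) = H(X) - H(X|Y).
0.1509 bits

I(X;Y) = H(X) - H(X|Y)

Marginal of X (row sums):
  P(X=0) = 11/59 + 16/59 = 27/59
  P(X=1) = 2/59 + 12/59 = 14/59
  P(X=2) = 7/59 + 7/59 = 14/59
  P(X=3) = 4/59 + 0 = 4/59
H(X) = -[(27/59)·log₂(27/59) + (14/59)·log₂(14/59) + (14/59)·log₂(14/59) + (4/59)·log₂(4/59)]
  = 0.516092 + 0.492441 + 0.492441 + 0.263230 = 1.764204 bits

Marginal of Y (column sums):
  P(Y=0) = 11/59 + 2/59 + 7/59 + 4/59 = 24/59
  P(Y=1) = 16/59 + 12/59 + 7/59 + 0 = 35/59
H(X|Y) = Σ_y P(y)·H(X|Y=y):
  Y=0: P(Y=0) = 24/59, P(X|Y=0) = (11/24, 1/12, 7/24, 1/6) → H(X|Y=0) = 1.763911
  Y=1: P(Y=1) = 35/59, P(X|Y=1) = (16/35, 12/35, 1/5, 0) → H(X|Y=1) = 1.510111
H(X|Y) = (24/59)·1.763911 + (35/59)·1.510111 = 1.613352 bits

I(X;Y) = H(X) - H(X|Y) = 1.764204 - 1.613352 = 0.1509 bits

Cross-check via I(X;Y) = H(X) + H(Y) - H(X,Y): computing H(Y) from the column sums and H(X,Y) from the 8 cells in the same way gives H(Y) = 0.974779 bits and H(X,Y) = 2.588130 bits, so
I(X;Y) = 1.764204 + 0.974779 - 2.588130 = 0.1509 bits ✓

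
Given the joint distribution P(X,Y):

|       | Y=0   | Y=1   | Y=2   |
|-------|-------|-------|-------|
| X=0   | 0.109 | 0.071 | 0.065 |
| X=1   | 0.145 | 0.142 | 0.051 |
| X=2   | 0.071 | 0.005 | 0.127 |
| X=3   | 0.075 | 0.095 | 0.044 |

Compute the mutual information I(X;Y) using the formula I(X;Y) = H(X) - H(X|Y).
0.1522 bits

I(X;Y) = H(X) - H(X|Y)

Marginal of X (row sums):
  P(X=0) = 0.109 + 0.071 + 0.065 = 0.245
  P(X=1) = 0.145 + 0.142 + 0.051 = 0.338
  P(X=2) = 0.071 + 0.005 + 0.127 = 0.203
  P(X=3) = 0.075 + 0.095 + 0.044 = 0.214
H(X) = -[0.245·log₂(0.245) + 0.338·log₂(0.338) + 0.203·log₂(0.203) + 0.214·log₂(0.214)]
  = 0.49714 + 0.52894 + 0.46699 + 0.47600 = 1.9691 bits

Marginal of Y (column sums):
  P(Y=0) = 0.109 + 0.145 + 0.071 + 0.075 = 0.400
  P(Y=1) = 0.071 + 0.142 + 0.005 + 0.095 = 0.313
  P(Y=2) = 0.065 + 0.051 + 0.127 + 0.044 = 0.287
H(X|Y) = Σ_y P(y)·H(X|Y=y):
  Y=0: P(Y=0) = 0.400, P(X|Y=0) = (109/400, 29/80, 71/400, 3/16) → H(X|Y=0) = 1.93733
  Y=1: P(Y=1) = 0.313, P(X|Y=1) = (71/313, 142/313, 5/313, 95/313) → H(X|Y=1) = 1.62024
  Y=2: P(Y=2) = 0.287, P(X|Y=2) = (65/287, 51/287, 127/287, 44/287) → H(X|Y=2) = 1.86342
H(X|Y) = 0.400·1.93733 + 0.313·1.62024 + 0.287·1.86342 = 1.8169 bits

I(X;Y) = H(X) - H(X|Y) = 1.9691 - 1.8169 = 0.1522 bits

Cross-check via I(X;Y) = H(X) + H(Y) - H(X,Y): computing H(Y) from the column sums and H(X,Y) from the 12 cells in the same way gives H(Y) = 1.5701 bits and H(X,Y) = 3.3870 bits, so
I(X;Y) = 1.9691 + 1.5701 - 3.3870 = 0.1522 bits ✓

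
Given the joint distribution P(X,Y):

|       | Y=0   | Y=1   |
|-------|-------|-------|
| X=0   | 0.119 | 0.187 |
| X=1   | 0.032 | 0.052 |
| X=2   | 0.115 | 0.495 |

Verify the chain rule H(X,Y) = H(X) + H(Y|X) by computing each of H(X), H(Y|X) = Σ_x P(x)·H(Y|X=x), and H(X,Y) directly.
H(X) = 1.2579 bits, H(Y|X) = 0.8015 bits, H(X,Y) = 2.0595 bits

Marginal of X (row sums):
  P(X=0) = 0.119 + 0.187 = 0.306
  P(X=1) = 0.032 + 0.052 = 0.084
  P(X=2) = 0.115 + 0.495 = 0.610
H(X) = -[0.306·log₂(0.306) + 0.084·log₂(0.084) + 0.610·log₂(0.610)]
  = 0.52277 + 0.30017 + 0.43500 = 1.2579 bits

H(Y|X) = Σ_x P(x)·H(Y|X=x):
  X=0: P(X=0) = 0.306, P(Y|X=0) = (7/18, 11/18) → H(Y|X=0) = 0.96408
  X=1: P(X=1) = 0.084, P(Y|X=1) = (8/21, 13/21) → H(Y|X=1) = 0.95871
  X=2: P(X=2) = 0.610, P(Y|X=2) = (23/122, 99/122) → H(Y|X=2) = 0.69837
H(Y|X) = 0.306·0.96408 + 0.084·0.95871 + 0.610·0.69837 = 0.8015 bits

H(X,Y) = -Σ_{x,y} P(x,y) log₂ P(x,y). Per-cell terms -P(x,y)·log₂P(x,y):
  X=0: 0.36545, 0.45233
  X=1: 0.15891, 0.22180
  X=2: 0.35883, 0.50218
Sum of the 6 terms: H(X,Y) = 2.0595 bits

Chain rule check:
  H(X) + H(Y|X) = 1.2579 + 0.8015 = 2.0594 bits
  H(X,Y) = 2.0595 bits
✓ Chain rule verified (Δ = 0.0001 is 4-dp rounding noise: each of the three values was rounded independently).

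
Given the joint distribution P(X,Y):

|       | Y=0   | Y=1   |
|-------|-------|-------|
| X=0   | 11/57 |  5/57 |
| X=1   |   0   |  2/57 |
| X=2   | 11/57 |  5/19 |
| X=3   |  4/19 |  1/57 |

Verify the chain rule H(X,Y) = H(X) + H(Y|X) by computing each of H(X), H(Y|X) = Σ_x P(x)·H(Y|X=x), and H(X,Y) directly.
H(X) = 1.6870 bits, H(Y|X) = 0.7891 bits, H(X,Y) = 2.4760 bits

Marginal of X (row sums):
  P(X=0) = 11/57 + 5/57 = 16/57
  P(X=1) = 0 + 2/57 = 2/57
  P(X=2) = 11/57 + 5/19 = 26/57
  P(X=3) = 4/19 + 1/57 = 13/57
H(X) = -[(16/57)·log₂(16/57) + (2/57)·log₂(2/57) + (26/57)·log₂(26/57) + (13/57)·log₂(13/57)]
  = 0.514495 + 0.169575 + 0.516556 + 0.486348 = 1.6870 bits

H(Y|X) = Σ_x P(x)·H(Y|X=x):
  X=0: P(X=0) = 16/57, P(Y|X=0) = (11/16, 5/16) → H(Y|X=0) = 0.896038
  X=1: P(X=1) = 2/57, P(Y|X=1) = (0, 1) → H(Y|X=1) = 0.000000
  X=2: P(X=2) = 26/57, P(Y|X=2) = (11/26, 15/26) → H(Y|X=2) = 0.982859
  X=3: P(X=3) = 13/57, P(Y|X=3) = (12/13, 1/13) → H(Y|X=3) = 0.391244
H(Y|X) = (16/57)·0.896038 + (2/57)·0.000000 + (26/57)·0.982859 + (13/57)·0.391244 = 0.7891 bits

H(X,Y) = -Σ_{x,y} P(x,y) log₂ P(x,y). Per-cell terms -P(x,y)·log₂P(x,y):
  X=0: 0.458036, 0.307979
  X=1: 0.000000, 0.169575
  X=2: 0.458036, 0.506842
  X=3: 0.473248, 0.102331
  (cells with P = 0 contribute 0)
Sum of the 8 terms: H(X,Y) = 2.4760 bits

Chain rule check:
  H(X) + H(Y|X) = 1.6870 + 0.7891 = 2.4761 bits
  H(X,Y) = 2.4760 bits
✓ Chain rule verified (Δ = 0.0001 is 4-dp rounding noise: each of the three values was rounded independently).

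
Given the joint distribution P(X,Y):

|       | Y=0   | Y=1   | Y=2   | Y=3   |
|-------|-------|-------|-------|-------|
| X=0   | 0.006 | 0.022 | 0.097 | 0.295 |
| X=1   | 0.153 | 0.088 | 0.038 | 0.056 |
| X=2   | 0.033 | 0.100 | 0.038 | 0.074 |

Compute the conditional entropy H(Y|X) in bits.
1.5471 bits

H(Y|X) = H(X,Y) - H(X)

H(X,Y) = -Σ_{x,y} P(x,y) log₂ P(x,y). Per-cell terms -P(x,y)·log₂P(x,y):
  X=0: 0.04428, 0.12114, 0.32649, 0.51956
  X=1: 0.41438, 0.30856, 0.17928, 0.23287
  X=2: 0.16241, 0.33219, 0.17928, 0.27797
Sum of the 12 terms: H(X,Y) = 3.0984 bits

Marginal of X (row sums):
  P(X=0) = 0.006 + 0.022 + 0.097 + 0.295 = 0.420
  P(X=1) = 0.153 + 0.088 + 0.038 + 0.056 = 0.335
  P(X=2) = 0.033 + 0.100 + 0.038 + 0.074 = 0.245
H(X) = -[0.420·log₂(0.420) + 0.335·log₂(0.335) + 0.245·log₂(0.245)]
  = 0.52565 + 0.52855 + 0.49714 = 1.5513 bits

H(Y|X) = H(X,Y) - H(X) = 3.0984 - 1.5513 = 1.5471 bits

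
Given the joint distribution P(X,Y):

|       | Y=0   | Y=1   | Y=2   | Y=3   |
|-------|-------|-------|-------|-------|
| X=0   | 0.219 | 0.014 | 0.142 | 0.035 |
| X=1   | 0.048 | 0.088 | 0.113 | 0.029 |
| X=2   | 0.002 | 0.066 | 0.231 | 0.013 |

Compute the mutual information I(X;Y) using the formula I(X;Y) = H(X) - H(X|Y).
0.2936 bits

I(X;Y) = H(X) - H(X|Y)

Marginal of X (row sums):
  P(X=0) = 0.219 + 0.014 + 0.142 + 0.035 = 0.410
  P(X=1) = 0.048 + 0.088 + 0.113 + 0.029 = 0.278
  P(X=2) = 0.002 + 0.066 + 0.231 + 0.013 = 0.312
H(X) = -[0.410·log₂(0.410) + 0.278·log₂(0.278) + 0.312·log₂(0.312)]
  = 0.5274 + 0.5134 + 0.5243 = 1.5651 bits

Marginal of Y (column sums):
  P(Y=0) = 0.219 + 0.048 + 0.002 = 0.269
  P(Y=1) = 0.014 + 0.088 + 0.066 = 0.168
  P(Y=2) = 0.142 + 0.113 + 0.231 = 0.486
  P(Y=3) = 0.035 + 0.029 + 0.013 = 0.077
H(X|Y) = Σ_y P(y)·H(X|Y=y):
  Y=0: P(Y=0) = 0.269, P(X|Y=0) = (219/269, 48/269, 2/269) → H(X|Y=0) = 0.7378
  Y=1: P(Y=1) = 0.168, P(X|Y=1) = (1/12, 11/21, 11/28) → H(X|Y=1) = 1.3169
  Y=2: P(Y=2) = 0.486, P(X|Y=2) = (71/243, 113/486, 77/162) → H(X|Y=2) = 1.5180
  Y=3: P(Y=3) = 0.077, P(X|Y=3) = (5/11, 29/77, 13/77) → H(X|Y=3) = 1.4809
H(X|Y) = 0.269·0.7378 + 0.168·1.3169 + 0.486·1.5180 + 0.077·1.4809 = 1.2715 bits

I(X;Y) = H(X) - H(X|Y) = 1.5651 - 1.2715 = 0.2936 bits

Cross-check via I(X;Y) = H(X) + H(Y) - H(X,Y): computing H(Y) from the column sums and H(X,Y) from the 12 cells in the same way gives H(Y) = 1.7327 bits and H(X,Y) = 3.0042 bits, so
I(X;Y) = 1.5651 + 1.7327 - 3.0042 = 0.2936 bits ✓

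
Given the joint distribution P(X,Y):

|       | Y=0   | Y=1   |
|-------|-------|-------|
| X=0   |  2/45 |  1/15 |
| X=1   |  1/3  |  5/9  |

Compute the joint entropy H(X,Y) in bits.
1.4595 bits

H(X,Y) = -Σ_{x,y} P(x,y) log₂ P(x,y). Per-cell terms -P(x,y)·log₂P(x,y):
  X=0: 0.1996, 0.2605
  X=1: 0.5283, 0.4711
Sum of the 4 terms: H(X,Y) = 1.4595 bits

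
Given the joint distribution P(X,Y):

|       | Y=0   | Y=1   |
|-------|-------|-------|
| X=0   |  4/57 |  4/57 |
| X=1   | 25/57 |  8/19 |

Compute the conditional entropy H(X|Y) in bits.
0.5851 bits

H(X|Y) = H(X,Y) - H(Y)

H(X,Y) = -Σ_{x,y} P(x,y) log₂ P(x,y). Per-cell terms -P(x,y)·log₂P(x,y):
  X=0: 0.2690, 0.2690
  X=1: 0.5215, 0.5254
Sum of the 4 terms: H(X,Y) = 1.5849 bits

Marginal of Y (column sums):
  P(Y=0) = 4/57 + 25/57 = 29/57
  P(Y=1) = 4/57 + 8/19 = 28/57
H(Y) = -[(29/57)·log₂(29/57) + (28/57)·log₂(28/57)]
  = 0.4960 + 0.5038 = 0.9998 bits

H(X|Y) = H(X,Y) - H(Y) = 1.5849 - 0.9998 = 0.5851 bits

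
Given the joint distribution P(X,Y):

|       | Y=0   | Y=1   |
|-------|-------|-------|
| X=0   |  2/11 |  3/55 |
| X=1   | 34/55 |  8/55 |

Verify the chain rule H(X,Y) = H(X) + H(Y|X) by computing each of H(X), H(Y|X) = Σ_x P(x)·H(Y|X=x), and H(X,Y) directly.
H(X) = 0.7889 bits, H(Y|X) = 0.7206 bits, H(X,Y) = 1.5096 bits

Marginal of X (row sums):
  P(X=0) = 2/11 + 3/55 = 13/55
  P(X=1) = 34/55 + 8/55 = 42/55
H(X) = -[(13/55)·log₂(13/55) + (42/55)·log₂(42/55)]
  = 0.49185 + 0.29709 = 0.7889 bits

H(Y|X) = Σ_x P(x)·H(Y|X=x):
  X=0: P(X=0) = 13/55, P(Y|X=0) = (10/13, 3/13) → H(Y|X=0) = 0.77935
  X=1: P(X=1) = 42/55, P(Y|X=1) = (17/21, 4/21) → H(Y|X=1) = 0.70247
H(Y|X) = (13/55)·0.77935 + (42/55)·0.70247 = 0.7206 bits

H(X,Y) = -Σ_{x,y} P(x,y) log₂ P(x,y). Per-cell terms -P(x,y)·log₂P(x,y):
  X=0: 0.44717, 0.22889
  X=1: 0.42895, 0.40456
Sum of the 4 terms: H(X,Y) = 1.5096 bits

Chain rule check:
  H(X) + H(Y|X) = 0.7889 + 0.7206 = 1.5095 bits
  H(X,Y) = 1.5096 bits
✓ Chain rule verified (Δ = 0.0001 is 4-dp rounding noise: each of the three values was rounded independently).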